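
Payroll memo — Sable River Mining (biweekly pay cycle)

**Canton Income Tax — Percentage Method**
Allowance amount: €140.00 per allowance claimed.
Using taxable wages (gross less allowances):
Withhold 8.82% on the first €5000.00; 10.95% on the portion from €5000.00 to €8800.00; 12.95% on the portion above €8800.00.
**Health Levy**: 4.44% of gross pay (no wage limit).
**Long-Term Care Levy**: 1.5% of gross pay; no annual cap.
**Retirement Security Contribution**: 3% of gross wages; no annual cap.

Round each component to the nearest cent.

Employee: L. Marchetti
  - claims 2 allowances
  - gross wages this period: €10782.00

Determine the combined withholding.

€2041.42

Canton Income Tax: taxable = €10782.00 − 2×€140.00 = €10502.00
  €857.10 + 12.95% × (€10502.00 − €8800.00) = €857.10 + 12.95% × €1702.00 = €1077.51
Health Levy: 4.44% × €10782.00 = €478.72
Long-Term Care Levy: 1.5% × €10782.00 = €161.73
Retirement Security Contribution: 3% × €10782.00 = €323.46
Total: €1077.51 + €478.72 + €161.73 + €323.46 = €2041.42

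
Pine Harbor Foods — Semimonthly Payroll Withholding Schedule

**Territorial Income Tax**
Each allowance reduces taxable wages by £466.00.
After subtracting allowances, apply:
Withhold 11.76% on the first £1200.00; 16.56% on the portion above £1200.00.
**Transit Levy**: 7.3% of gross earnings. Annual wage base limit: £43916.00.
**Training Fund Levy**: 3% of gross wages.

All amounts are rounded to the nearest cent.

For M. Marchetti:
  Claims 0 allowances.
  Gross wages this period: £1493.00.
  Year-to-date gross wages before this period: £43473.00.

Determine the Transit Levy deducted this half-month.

Transit Levy: cap £43916.00 − YTD £43473.00 = £443.00 subject; 7.3% × £443.00 = £32.34

£32.34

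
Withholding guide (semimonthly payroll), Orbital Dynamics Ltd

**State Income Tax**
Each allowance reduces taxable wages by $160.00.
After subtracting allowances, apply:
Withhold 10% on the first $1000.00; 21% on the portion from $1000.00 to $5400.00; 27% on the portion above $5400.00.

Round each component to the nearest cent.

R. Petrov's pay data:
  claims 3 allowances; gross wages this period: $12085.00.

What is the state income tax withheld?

State Income Tax: taxable = $12085.00 − 3×$160.00 = $11605.00
  $1024.00 + 27% × ($11605.00 − $5400.00) = $1024.00 + 27% × $6205.00 = $2699.35

$2699.35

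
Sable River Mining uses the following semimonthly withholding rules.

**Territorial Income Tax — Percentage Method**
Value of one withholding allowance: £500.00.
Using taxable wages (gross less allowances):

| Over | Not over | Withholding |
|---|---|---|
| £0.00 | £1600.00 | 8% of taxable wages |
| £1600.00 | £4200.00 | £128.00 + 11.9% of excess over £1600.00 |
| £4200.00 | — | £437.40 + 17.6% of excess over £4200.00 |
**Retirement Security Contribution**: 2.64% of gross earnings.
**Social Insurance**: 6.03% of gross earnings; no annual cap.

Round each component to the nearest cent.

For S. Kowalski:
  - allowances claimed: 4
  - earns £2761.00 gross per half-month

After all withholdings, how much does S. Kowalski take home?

Territorial Income Tax: taxable = £2761.00 − 4×£500.00 = £761.00
  8% × £761.00 = £60.88
Retirement Security Contribution: 2.64% × £2761.00 = £72.89
Social Insurance: 6.03% × £2761.00 = £166.49
Total withheld: £60.88 + £72.89 + £166.49 = £300.26
Net pay: £2761.00 − £300.26 = £2460.74

£2460.74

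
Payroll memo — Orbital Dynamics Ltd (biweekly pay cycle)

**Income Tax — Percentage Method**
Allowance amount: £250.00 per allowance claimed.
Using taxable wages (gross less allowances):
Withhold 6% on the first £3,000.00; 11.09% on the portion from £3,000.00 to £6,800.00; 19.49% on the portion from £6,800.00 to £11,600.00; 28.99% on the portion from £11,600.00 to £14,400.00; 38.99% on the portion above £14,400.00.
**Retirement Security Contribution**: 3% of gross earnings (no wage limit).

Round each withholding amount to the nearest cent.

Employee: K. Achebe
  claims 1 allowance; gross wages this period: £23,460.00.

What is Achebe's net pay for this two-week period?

Income Tax: taxable = £23,460.00 − 1×£250.00 = £23,210.00
  £2,348.66 + 38.99% × (£23,210.00 − £14,400.00) = £2,348.66 + 38.99% × £8,810.00 = £5,783.68
Retirement Security Contribution: 3% × £23,460.00 = £703.80
Total withheld: £5,783.68 + £703.80 = £6,487.48
Net pay: £23,460.00 − £6,487.48 = £16,972.52

£16,972.52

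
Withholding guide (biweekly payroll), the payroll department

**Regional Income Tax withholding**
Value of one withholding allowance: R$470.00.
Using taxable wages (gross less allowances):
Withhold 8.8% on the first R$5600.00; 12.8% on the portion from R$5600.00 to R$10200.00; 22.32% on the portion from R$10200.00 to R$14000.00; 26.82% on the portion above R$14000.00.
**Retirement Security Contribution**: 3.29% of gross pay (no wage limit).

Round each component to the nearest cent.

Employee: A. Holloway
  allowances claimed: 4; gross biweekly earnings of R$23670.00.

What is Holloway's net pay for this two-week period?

Regional Income Tax: taxable = R$23670.00 − 4×R$470.00 = R$21790.00
  R$1929.76 + 26.82% × (R$21790.00 − R$14000.00) = R$1929.76 + 26.82% × R$7790.00 = R$4019.04
Retirement Security Contribution: 3.29% × R$23670.00 = R$778.74
Total withheld: R$4019.04 + R$778.74 = R$4797.78
Net pay: R$23670.00 − R$4797.78 = R$18872.22

R$18872.22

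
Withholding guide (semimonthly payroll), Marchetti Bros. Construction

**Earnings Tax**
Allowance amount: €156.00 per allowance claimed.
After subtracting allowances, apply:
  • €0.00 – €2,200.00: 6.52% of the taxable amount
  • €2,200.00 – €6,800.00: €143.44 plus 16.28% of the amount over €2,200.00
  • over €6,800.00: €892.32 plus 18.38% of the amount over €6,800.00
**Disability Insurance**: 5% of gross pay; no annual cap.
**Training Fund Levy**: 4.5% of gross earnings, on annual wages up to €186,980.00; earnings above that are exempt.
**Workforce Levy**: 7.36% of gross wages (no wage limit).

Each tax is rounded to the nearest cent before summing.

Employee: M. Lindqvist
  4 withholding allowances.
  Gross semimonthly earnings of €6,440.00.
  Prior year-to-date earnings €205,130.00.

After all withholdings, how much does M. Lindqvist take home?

Earnings Tax: taxable = €6,440.00 − 4×€156.00 = €5,816.00
  €143.44 + 16.28% × (€5,816.00 − €2,200.00) = €143.44 + 16.28% × €3,616.00 = €732.12
Disability Insurance: 5% × €6,440.00 = €322.00
Training Fund Levy: YTD €205,130.00 ≥ cap €186,980.00 → €0.00
Workforce Levy: 7.36% × €6,440.00 = €473.98
Total withheld: €732.12 + €322.00 + €0.00 + €473.98 = €1,528.10
Net pay: €6,440.00 − €1,528.10 = €4,911.90

€4,911.90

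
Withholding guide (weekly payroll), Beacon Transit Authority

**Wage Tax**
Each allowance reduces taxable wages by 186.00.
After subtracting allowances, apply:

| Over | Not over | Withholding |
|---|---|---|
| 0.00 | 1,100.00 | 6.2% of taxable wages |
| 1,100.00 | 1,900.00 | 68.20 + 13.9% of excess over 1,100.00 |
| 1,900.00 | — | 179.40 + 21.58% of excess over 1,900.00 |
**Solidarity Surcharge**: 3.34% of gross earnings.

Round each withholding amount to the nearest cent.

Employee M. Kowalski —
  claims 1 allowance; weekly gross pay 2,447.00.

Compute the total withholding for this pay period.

Wage Tax: taxable = 2,447.00 − 1×186.00 = 2,261.00
  179.40 + 21.58% × (2,261.00 − 1,900.00) = 179.40 + 21.58% × 361.00 = 257.30
Solidarity Surcharge: 3.34% × 2,447.00 = 81.73
Total: 257.30 + 81.73 = 339.03

339.03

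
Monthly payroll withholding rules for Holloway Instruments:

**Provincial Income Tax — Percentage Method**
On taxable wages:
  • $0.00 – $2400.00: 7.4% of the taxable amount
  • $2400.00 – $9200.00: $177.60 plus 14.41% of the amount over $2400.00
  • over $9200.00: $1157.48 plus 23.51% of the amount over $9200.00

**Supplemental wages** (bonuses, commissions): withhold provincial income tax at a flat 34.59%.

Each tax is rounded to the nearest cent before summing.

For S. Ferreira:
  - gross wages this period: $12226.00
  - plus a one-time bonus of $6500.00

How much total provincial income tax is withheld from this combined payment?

Provincial Income Tax: taxable = $12226.00
  $1157.48 + 23.51% × ($12226.00 − $9200.00) = $1157.48 + 23.51% × $3026.00 = $1868.89
Supplemental (34.59% flat on bonus): 34.59% × $6500.00 = $2248.35
Total provincial income tax: $1868.89 + $2248.35 = $4117.24

$4117.24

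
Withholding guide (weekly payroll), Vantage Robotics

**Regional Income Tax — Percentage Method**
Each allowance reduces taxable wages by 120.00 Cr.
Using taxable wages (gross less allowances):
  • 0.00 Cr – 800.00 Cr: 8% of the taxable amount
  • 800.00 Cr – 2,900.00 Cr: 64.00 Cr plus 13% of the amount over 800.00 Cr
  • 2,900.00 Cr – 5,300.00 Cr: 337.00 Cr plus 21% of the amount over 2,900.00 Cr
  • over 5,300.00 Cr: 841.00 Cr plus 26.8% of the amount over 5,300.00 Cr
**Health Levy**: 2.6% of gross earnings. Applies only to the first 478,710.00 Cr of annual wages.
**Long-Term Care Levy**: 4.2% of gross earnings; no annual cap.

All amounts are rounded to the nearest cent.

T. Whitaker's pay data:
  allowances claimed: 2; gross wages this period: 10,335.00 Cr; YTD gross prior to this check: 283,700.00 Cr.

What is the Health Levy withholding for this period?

268.71 Cr

Health Levy: 2.6% × 10,335.00 Cr = 268.71 Cr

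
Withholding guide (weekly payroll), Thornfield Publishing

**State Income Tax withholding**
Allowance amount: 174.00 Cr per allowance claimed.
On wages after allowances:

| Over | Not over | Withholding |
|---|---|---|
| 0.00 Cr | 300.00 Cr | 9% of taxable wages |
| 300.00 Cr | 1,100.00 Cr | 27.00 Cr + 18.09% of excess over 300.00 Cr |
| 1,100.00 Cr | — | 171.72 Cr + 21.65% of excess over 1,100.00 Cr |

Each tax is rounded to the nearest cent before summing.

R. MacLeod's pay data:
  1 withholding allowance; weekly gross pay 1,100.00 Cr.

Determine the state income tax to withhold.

140.24 Cr

State Income Tax: taxable = 1,100.00 Cr − 1×174.00 Cr = 926.00 Cr
  27.00 Cr + 18.09% × (926.00 Cr − 300.00 Cr) = 27.00 Cr + 18.09% × 626.00 Cr = 140.24 Cr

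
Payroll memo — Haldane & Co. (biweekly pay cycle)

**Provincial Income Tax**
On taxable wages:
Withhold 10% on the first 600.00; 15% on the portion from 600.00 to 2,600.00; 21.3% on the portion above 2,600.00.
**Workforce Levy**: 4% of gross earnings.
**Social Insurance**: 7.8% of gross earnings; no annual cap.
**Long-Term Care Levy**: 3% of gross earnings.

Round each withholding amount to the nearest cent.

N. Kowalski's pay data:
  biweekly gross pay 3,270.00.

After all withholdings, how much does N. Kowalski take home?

Provincial Income Tax: taxable = 3,270.00
  360.00 + 21.3% × (3,270.00 − 2,600.00) = 360.00 + 21.3% × 670.00 = 502.71
Workforce Levy: 4% × 3,270.00 = 130.80
Social Insurance: 7.8% × 3,270.00 = 255.06
Long-Term Care Levy: 3% × 3,270.00 = 98.10
Total withheld: 502.71 + 130.80 + 255.06 + 98.10 = 986.67
Net pay: 3,270.00 − 986.67 = 2,283.33

2,283.33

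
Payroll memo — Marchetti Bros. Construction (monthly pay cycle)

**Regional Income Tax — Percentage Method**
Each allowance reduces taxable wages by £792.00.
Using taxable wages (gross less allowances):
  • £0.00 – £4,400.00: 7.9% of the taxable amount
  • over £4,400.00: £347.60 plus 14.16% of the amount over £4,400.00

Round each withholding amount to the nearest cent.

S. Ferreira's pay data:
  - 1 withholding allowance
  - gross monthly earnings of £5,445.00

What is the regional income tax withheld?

Regional Income Tax: taxable = £5,445.00 − 1×£792.00 = £4,653.00
  £347.60 + 14.16% × (£4,653.00 − £4,400.00) = £347.60 + 14.16% × £253.00 = £383.42

£383.42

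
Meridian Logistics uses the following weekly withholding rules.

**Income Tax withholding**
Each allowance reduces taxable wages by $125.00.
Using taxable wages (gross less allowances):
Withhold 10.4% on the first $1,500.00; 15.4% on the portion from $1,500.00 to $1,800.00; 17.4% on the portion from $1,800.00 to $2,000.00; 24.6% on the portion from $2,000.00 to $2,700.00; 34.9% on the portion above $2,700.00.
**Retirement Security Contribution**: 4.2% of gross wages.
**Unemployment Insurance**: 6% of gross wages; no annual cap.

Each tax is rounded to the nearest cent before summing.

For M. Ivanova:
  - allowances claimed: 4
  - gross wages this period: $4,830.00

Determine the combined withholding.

$1,470.73

Income Tax: taxable = $4,830.00 − 4×$125.00 = $4,330.00
  $409.20 + 34.9% × ($4,330.00 − $2,700.00) = $409.20 + 34.9% × $1,630.00 = $978.07
Retirement Security Contribution: 4.2% × $4,830.00 = $202.86
Unemployment Insurance: 6% × $4,830.00 = $289.80
Total: $978.07 + $202.86 + $289.80 = $1,470.73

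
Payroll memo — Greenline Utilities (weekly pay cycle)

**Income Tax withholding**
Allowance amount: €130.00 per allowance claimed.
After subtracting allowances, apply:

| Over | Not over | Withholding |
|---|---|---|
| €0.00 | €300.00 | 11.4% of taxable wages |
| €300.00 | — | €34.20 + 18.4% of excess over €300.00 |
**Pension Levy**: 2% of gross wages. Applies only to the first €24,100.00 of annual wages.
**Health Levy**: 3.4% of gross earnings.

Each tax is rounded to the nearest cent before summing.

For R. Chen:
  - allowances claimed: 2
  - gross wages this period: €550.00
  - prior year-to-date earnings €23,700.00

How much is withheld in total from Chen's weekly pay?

Income Tax: taxable = €550.00 − 2×€130.00 = €290.00
  11.4% × €290.00 = €33.06
Pension Levy: cap €24,100.00 − YTD €23,700.00 = €400.00 subject; 2% × €400.00 = €8.00
Health Levy: 3.4% × €550.00 = €18.70
Total: €33.06 + €8.00 + €18.70 = €59.76

€59.76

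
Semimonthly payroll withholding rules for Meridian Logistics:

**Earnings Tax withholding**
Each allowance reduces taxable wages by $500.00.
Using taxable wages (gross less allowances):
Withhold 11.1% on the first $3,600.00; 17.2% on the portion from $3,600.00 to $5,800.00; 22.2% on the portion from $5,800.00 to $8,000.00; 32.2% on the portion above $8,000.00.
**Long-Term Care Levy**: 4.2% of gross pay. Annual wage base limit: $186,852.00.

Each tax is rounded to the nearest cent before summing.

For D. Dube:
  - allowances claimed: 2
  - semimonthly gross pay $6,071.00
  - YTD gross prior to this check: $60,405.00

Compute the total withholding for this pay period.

Earnings Tax: taxable = $6,071.00 − 2×$500.00 = $5,071.00
  $399.60 + 17.2% × ($5,071.00 − $3,600.00) = $399.60 + 17.2% × $1,471.00 = $652.61
Long-Term Care Levy: 4.2% × $6,071.00 = $254.98
Total: $652.61 + $254.98 = $907.59

$907.59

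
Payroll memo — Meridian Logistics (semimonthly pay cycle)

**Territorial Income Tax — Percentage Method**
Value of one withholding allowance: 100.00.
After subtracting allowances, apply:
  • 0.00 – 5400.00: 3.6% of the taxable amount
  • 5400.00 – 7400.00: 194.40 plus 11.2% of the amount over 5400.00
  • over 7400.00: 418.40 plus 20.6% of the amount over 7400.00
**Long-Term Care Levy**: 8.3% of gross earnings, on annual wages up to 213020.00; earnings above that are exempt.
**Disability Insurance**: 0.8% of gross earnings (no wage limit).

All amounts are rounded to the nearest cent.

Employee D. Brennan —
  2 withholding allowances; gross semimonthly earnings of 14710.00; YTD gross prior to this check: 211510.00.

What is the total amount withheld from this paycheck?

2126.07

Territorial Income Tax: taxable = 14710.00 − 2×100.00 = 14510.00
  418.40 + 20.6% × (14510.00 − 7400.00) = 418.40 + 20.6% × 7110.00 = 1883.06
Long-Term Care Levy: cap 213020.00 − YTD 211510.00 = 1510.00 subject; 8.3% × 1510.00 = 125.33
Disability Insurance: 0.8% × 14710.00 = 117.68
Total: 1883.06 + 125.33 + 117.68 = 2126.07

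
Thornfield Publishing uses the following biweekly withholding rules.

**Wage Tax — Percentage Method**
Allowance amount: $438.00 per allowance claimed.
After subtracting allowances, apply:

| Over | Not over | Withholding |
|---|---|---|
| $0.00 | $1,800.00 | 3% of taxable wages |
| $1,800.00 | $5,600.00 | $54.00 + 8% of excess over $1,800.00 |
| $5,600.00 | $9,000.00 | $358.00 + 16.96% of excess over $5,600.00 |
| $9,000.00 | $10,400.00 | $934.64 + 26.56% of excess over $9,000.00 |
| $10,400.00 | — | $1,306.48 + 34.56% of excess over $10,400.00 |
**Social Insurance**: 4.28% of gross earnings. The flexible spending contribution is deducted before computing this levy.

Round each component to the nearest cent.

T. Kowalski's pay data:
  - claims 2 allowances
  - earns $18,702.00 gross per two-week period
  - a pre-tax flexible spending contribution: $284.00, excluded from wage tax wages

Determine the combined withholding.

Wage Tax: taxable = $18,702.00 − $284.00 − 2×$438.00 = $17,542.00
  $1,306.48 + 34.56% × ($17,542.00 − $10,400.00) = $1,306.48 + 34.56% × $7,142.00 = $3,774.76
Social Insurance: 4.28% × $18,418.00 = $788.29
Total: $3,774.76 + $788.29 = $4,563.05

$4,563.05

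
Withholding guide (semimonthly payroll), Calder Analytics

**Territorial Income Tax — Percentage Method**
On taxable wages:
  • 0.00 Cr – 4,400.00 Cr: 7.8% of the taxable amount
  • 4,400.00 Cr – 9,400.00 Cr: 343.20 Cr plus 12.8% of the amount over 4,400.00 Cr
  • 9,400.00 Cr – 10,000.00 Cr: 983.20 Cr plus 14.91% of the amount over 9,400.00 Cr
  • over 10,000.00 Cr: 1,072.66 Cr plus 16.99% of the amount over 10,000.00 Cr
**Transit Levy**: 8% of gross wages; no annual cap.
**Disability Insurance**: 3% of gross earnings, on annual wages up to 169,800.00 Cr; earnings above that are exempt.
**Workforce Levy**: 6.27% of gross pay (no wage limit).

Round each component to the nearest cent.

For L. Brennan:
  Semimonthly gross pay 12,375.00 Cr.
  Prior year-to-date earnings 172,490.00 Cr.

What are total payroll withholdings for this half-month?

3,242.08 Cr

Territorial Income Tax: taxable = 12,375.00 Cr
  1,072.66 Cr + 16.99% × (12,375.00 Cr − 10,000.00 Cr) = 1,072.66 Cr + 16.99% × 2,375.00 Cr = 1,476.17 Cr
Transit Levy: 8% × 12,375.00 Cr = 990.00 Cr
Disability Insurance: YTD 172,490.00 Cr ≥ cap 169,800.00 Cr → 0.00 Cr
Workforce Levy: 6.27% × 12,375.00 Cr = 775.91 Cr
Total: 1,476.17 Cr + 990.00 Cr + 0.00 Cr + 775.91 Cr = 3,242.08 Cr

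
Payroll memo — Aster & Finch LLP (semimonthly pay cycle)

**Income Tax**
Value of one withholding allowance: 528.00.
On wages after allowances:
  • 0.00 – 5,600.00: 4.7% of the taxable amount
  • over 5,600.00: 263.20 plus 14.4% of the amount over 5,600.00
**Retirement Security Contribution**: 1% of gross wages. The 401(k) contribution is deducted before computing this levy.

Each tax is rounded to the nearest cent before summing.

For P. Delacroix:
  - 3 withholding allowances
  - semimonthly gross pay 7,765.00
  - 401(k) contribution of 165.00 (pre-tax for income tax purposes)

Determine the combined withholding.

399.10

Income Tax: taxable = 7,765.00 − 165.00 − 3×528.00 = 6,016.00
  263.20 + 14.4% × (6,016.00 − 5,600.00) = 263.20 + 14.4% × 416.00 = 323.10
Retirement Security Contribution: 1% × 7,600.00 = 76.00
Total: 323.10 + 76.00 = 399.10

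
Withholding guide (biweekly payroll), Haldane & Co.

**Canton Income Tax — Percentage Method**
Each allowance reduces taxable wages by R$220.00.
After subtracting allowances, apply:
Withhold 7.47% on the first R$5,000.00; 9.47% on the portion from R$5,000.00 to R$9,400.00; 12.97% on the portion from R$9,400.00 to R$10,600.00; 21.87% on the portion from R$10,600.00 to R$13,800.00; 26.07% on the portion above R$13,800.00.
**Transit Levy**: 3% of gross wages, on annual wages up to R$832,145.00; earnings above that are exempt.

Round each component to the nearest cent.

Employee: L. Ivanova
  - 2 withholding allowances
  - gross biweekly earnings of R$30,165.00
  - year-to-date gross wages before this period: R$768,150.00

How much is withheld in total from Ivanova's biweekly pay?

Canton Income Tax: taxable = R$30,165.00 − 2×R$220.00 = R$29,725.00
  R$1,645.66 + 26.07% × (R$29,725.00 − R$13,800.00) = R$1,645.66 + 26.07% × R$15,925.00 = R$5,797.31
Transit Levy: 3% × R$30,165.00 = R$904.95
Total: R$5,797.31 + R$904.95 = R$6,702.26

R$6,702.26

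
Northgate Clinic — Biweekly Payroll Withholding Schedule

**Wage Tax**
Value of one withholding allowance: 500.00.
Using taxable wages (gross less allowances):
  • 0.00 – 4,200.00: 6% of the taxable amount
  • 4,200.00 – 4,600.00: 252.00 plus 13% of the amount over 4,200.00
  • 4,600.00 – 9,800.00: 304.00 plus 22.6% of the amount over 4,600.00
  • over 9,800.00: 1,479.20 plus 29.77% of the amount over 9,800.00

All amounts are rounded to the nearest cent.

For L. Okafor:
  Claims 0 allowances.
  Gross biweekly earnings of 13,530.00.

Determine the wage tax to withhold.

2,589.62

Wage Tax: taxable = 13,530.00
  1,479.20 + 29.77% × (13,530.00 − 9,800.00) = 1,479.20 + 29.77% × 3,730.00 = 2,589.62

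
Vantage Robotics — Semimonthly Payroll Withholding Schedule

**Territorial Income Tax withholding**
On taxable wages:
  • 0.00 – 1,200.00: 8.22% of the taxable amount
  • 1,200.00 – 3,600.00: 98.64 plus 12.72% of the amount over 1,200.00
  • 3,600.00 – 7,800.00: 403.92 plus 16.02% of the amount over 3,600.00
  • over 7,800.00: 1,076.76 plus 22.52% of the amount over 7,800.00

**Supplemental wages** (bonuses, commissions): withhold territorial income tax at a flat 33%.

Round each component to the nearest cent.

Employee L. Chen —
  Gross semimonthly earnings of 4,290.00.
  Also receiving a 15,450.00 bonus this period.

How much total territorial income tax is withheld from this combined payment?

Territorial Income Tax: taxable = 4,290.00
  403.92 + 16.02% × (4,290.00 − 3,600.00) = 403.92 + 16.02% × 690.00 = 514.46
Supplemental (33% flat on bonus): 33% × 15,450.00 = 5,098.50
Total territorial income tax: 514.46 + 5,098.50 = 5,612.96

5,612.96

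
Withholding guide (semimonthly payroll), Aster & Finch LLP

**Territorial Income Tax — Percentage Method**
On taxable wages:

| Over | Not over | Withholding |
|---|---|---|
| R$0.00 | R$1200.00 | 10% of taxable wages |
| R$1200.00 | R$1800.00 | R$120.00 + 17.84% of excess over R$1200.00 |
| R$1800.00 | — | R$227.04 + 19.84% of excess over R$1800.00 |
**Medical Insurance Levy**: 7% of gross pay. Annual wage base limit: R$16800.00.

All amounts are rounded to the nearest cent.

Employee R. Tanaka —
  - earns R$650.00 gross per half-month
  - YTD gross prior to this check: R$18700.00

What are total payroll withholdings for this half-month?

Territorial Income Tax: taxable = R$650.00
  10% × R$650.00 = R$65.00
Medical Insurance Levy: YTD R$18700.00 ≥ cap R$16800.00 → R$0.00
Total: R$65.00 + R$0.00 = R$65.00

R$65.00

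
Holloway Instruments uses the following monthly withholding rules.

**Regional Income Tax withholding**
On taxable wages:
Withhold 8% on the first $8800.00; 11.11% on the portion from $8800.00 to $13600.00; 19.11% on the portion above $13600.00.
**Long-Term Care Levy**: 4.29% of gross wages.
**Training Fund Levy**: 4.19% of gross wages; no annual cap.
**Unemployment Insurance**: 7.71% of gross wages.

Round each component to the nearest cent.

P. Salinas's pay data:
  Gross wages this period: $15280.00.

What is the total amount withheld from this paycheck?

$4032.16

Regional Income Tax: taxable = $15280.00
  $1237.28 + 19.11% × ($15280.00 − $13600.00) = $1237.28 + 19.11% × $1680.00 = $1558.33
Long-Term Care Levy: 4.29% × $15280.00 = $655.51
Training Fund Levy: 4.19% × $15280.00 = $640.23
Unemployment Insurance: 7.71% × $15280.00 = $1178.09
Total: $1558.33 + $655.51 + $640.23 + $1178.09 = $4032.16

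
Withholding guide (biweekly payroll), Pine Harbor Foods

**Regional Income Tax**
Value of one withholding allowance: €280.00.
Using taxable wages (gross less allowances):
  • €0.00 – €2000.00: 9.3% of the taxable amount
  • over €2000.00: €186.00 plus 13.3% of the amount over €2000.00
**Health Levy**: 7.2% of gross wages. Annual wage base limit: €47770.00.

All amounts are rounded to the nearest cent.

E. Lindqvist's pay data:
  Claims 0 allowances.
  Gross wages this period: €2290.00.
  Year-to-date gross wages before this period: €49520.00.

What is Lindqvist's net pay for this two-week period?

€2065.43

Regional Income Tax: taxable = €2290.00
  €186.00 + 13.3% × (€2290.00 − €2000.00) = €186.00 + 13.3% × €290.00 = €224.57
Health Levy: YTD €49520.00 ≥ cap €47770.00 → €0.00
Total withheld: €224.57 + €0.00 = €224.57
Net pay: €2290.00 − €224.57 = €2065.43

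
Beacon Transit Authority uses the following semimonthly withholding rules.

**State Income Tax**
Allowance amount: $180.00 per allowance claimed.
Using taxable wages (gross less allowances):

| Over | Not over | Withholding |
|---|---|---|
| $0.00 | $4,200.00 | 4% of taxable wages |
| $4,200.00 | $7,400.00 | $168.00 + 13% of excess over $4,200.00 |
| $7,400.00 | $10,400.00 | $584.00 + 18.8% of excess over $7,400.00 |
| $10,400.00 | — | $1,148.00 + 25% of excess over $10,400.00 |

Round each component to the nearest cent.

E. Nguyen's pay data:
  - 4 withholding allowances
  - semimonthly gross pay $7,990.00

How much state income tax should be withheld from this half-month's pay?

$567.10

State Income Tax: taxable = $7,990.00 − 4×$180.00 = $7,270.00
  $168.00 + 13% × ($7,270.00 − $4,200.00) = $168.00 + 13% × $3,070.00 = $567.10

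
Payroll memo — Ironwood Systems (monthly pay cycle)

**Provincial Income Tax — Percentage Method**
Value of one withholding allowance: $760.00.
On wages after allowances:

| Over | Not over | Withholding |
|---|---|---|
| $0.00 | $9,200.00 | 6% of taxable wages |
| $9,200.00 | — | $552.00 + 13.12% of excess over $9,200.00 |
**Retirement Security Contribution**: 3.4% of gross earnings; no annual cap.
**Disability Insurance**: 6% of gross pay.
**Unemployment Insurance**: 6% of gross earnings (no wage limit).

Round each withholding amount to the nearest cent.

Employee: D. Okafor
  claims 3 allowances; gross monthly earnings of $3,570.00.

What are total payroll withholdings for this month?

$627.18

Provincial Income Tax: taxable = $3,570.00 − 3×$760.00 = $1,290.00
  6% × $1,290.00 = $77.40
Retirement Security Contribution: 3.4% × $3,570.00 = $121.38
Disability Insurance: 6% × $3,570.00 = $214.20
Unemployment Insurance: 6% × $3,570.00 = $214.20
Total: $77.40 + $121.38 + $214.20 + $214.20 = $627.18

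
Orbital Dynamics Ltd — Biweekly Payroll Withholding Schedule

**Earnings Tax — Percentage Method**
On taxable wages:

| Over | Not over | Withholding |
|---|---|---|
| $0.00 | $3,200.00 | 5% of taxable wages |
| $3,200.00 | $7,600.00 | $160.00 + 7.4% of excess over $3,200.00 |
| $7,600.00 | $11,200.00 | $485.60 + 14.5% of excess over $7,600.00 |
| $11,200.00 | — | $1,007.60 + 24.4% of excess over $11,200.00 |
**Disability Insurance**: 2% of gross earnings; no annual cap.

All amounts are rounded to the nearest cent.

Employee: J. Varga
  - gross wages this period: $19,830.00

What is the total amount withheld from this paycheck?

$3,509.92

Earnings Tax: taxable = $19,830.00
  $1,007.60 + 24.4% × ($19,830.00 − $11,200.00) = $1,007.60 + 24.4% × $8,630.00 = $3,113.32
Disability Insurance: 2% × $19,830.00 = $396.60
Total: $3,113.32 + $396.60 = $3,509.92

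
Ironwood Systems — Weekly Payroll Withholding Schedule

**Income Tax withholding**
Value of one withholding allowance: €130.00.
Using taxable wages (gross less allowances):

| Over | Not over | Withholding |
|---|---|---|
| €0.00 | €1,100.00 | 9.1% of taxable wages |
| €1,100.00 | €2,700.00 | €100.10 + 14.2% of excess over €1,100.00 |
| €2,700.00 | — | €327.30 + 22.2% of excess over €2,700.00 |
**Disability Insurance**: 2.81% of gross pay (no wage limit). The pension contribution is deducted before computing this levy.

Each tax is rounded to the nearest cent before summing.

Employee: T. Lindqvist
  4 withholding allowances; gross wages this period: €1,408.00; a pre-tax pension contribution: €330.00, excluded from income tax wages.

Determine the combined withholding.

€81.07

Income Tax: taxable = €1,408.00 − €330.00 − 4×€130.00 = €558.00
  9.1% × €558.00 = €50.78
Disability Insurance: 2.81% × €1,078.00 = €30.29
Total: €50.78 + €30.29 = €81.07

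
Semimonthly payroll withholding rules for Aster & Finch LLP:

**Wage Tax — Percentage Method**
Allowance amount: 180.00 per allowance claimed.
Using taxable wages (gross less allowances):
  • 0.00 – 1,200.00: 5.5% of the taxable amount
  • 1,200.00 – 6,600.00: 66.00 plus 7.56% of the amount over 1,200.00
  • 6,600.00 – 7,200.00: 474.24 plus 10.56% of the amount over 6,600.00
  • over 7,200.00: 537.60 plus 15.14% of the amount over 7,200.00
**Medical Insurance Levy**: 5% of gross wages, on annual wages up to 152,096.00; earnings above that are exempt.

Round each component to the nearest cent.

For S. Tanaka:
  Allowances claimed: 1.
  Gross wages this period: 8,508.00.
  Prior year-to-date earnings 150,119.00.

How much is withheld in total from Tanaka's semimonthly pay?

Wage Tax: taxable = 8,508.00 − 1×180.00 = 8,328.00
  537.60 + 15.14% × (8,328.00 − 7,200.00) = 537.60 + 15.14% × 1,128.00 = 708.38
Medical Insurance Levy: cap 152,096.00 − YTD 150,119.00 = 1,977.00 subject; 5% × 1,977.00 = 98.85
Total: 708.38 + 98.85 = 807.23

807.23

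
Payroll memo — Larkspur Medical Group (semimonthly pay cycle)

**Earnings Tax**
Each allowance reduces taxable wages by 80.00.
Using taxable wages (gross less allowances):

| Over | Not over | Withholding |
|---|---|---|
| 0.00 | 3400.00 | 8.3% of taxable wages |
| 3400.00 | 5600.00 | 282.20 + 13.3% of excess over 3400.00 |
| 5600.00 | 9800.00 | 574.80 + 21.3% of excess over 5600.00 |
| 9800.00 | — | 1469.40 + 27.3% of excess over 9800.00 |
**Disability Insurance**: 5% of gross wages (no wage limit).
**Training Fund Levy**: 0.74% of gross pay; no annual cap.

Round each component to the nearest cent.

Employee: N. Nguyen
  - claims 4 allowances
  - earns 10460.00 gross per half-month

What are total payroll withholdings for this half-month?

2162.62

Earnings Tax: taxable = 10460.00 − 4×80.00 = 10140.00
  1469.40 + 27.3% × (10140.00 − 9800.00) = 1469.40 + 27.3% × 340.00 = 1562.22
Disability Insurance: 5% × 10460.00 = 523.00
Training Fund Levy: 0.74% × 10460.00 = 77.40
Total: 1562.22 + 523.00 + 77.40 = 2162.62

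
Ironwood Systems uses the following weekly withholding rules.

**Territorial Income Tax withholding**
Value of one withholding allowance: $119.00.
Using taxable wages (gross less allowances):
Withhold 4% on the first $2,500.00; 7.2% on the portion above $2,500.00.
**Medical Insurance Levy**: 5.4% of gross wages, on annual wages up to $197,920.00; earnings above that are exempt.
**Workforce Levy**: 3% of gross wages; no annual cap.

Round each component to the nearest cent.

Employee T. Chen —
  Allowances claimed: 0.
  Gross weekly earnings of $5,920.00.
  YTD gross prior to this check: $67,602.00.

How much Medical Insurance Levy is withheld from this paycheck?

Medical Insurance Levy: 5.4% × $5,920.00 = $319.68

$319.68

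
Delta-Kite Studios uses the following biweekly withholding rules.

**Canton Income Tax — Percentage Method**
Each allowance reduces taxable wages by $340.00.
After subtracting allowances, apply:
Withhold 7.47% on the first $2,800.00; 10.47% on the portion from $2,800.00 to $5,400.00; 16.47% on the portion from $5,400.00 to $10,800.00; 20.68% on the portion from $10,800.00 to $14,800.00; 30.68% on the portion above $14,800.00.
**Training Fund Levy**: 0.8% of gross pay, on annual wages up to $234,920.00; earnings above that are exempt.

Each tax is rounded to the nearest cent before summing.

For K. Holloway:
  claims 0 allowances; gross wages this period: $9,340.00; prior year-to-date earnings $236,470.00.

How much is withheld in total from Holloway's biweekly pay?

Canton Income Tax: taxable = $9,340.00
  $481.38 + 16.47% × ($9,340.00 − $5,400.00) = $481.38 + 16.47% × $3,940.00 = $1,130.30
Training Fund Levy: YTD $236,470.00 ≥ cap $234,920.00 → $0.00
Total: $1,130.30 + $0.00 = $1,130.30

$1,130.30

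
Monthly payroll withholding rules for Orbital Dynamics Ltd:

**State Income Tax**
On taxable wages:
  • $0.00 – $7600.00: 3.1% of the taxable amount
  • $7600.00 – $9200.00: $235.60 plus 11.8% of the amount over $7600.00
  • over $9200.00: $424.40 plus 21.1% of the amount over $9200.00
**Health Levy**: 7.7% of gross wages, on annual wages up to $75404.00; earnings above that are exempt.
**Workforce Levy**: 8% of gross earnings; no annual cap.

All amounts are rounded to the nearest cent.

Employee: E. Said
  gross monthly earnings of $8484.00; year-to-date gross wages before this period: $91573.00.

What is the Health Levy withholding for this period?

Health Levy: YTD $91573.00 ≥ cap $75404.00 → $0.00

$0.00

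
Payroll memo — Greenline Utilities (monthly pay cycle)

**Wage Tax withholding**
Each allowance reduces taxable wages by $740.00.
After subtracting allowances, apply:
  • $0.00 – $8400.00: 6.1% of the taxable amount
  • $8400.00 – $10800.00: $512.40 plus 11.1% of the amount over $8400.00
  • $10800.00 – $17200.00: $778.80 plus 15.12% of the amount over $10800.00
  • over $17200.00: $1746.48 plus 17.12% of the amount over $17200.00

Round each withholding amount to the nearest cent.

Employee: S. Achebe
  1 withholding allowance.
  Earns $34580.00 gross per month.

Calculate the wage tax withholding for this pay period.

Wage Tax: taxable = $34580.00 − 1×$740.00 = $33840.00
  $1746.48 + 17.12% × ($33840.00 − $17200.00) = $1746.48 + 17.12% × $16640.00 = $4595.25

$4595.25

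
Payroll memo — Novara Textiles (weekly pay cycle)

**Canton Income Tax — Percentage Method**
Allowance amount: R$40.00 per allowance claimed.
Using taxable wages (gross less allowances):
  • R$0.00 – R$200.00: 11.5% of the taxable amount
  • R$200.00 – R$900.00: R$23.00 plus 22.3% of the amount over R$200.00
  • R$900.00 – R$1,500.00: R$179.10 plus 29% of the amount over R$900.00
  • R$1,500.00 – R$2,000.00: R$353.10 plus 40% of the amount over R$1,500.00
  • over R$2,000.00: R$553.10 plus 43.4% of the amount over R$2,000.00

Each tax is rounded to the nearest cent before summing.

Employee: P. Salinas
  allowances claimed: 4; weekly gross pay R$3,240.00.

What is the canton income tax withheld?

R$1,021.82

Canton Income Tax: taxable = R$3,240.00 − 4×R$40.00 = R$3,080.00
  R$553.10 + 43.4% × (R$3,080.00 − R$2,000.00) = R$553.10 + 43.4% × R$1,080.00 = R$1,021.82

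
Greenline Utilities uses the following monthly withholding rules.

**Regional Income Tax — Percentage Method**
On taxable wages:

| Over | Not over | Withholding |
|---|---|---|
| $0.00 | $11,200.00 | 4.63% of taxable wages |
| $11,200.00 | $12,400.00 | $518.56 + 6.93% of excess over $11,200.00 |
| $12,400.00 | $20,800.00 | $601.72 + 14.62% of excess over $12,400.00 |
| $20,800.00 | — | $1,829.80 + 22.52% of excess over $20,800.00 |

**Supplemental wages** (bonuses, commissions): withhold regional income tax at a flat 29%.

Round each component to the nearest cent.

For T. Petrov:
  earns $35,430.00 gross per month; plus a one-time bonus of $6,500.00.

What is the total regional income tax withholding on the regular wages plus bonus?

$7,009.48

Regional Income Tax: taxable = $35,430.00
  $1,829.80 + 22.52% × ($35,430.00 − $20,800.00) = $1,829.80 + 22.52% × $14,630.00 = $5,124.48
Supplemental (29% flat on bonus): 29% × $6,500.00 = $1,885.00
Total regional income tax: $5,124.48 + $1,885.00 = $7,009.48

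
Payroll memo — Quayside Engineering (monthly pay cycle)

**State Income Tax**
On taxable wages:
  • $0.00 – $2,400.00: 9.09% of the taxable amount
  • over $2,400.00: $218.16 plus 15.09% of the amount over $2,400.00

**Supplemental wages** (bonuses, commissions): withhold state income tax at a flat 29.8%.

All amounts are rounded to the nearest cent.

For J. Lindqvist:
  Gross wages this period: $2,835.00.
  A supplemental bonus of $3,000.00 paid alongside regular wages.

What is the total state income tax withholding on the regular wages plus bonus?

State Income Tax: taxable = $2,835.00
  $218.16 + 15.09% × ($2,835.00 − $2,400.00) = $218.16 + 15.09% × $435.00 = $283.80
Supplemental (29.8% flat on bonus): 29.8% × $3,000.00 = $894.00
Total state income tax: $283.80 + $894.00 = $1,177.80

$1,177.80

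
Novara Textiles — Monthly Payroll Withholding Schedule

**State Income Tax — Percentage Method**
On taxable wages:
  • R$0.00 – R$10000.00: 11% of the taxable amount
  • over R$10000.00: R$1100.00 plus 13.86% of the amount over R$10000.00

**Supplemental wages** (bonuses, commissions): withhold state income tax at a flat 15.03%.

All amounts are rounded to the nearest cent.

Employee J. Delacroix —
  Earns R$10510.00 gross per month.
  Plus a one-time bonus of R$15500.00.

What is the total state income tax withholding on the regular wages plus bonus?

R$3500.34

State Income Tax: taxable = R$10510.00
  R$1100.00 + 13.86% × (R$10510.00 − R$10000.00) = R$1100.00 + 13.86% × R$510.00 = R$1170.69
Supplemental (15.03% flat on bonus): 15.03% × R$15500.00 = R$2329.65
Total state income tax: R$1170.69 + R$2329.65 = R$3500.34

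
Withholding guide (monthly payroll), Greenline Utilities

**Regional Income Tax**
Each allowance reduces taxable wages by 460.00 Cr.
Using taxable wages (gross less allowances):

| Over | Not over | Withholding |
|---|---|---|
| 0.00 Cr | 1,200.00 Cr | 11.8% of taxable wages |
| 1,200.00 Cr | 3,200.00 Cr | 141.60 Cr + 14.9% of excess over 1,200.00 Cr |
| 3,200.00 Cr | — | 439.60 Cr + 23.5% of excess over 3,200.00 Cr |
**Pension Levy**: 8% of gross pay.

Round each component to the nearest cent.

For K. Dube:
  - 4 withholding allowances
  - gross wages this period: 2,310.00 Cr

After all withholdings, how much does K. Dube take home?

Regional Income Tax: taxable = 2,310.00 Cr − 4×460.00 Cr = 470.00 Cr
  11.8% × 470.00 Cr = 55.46 Cr
Pension Levy: 8% × 2,310.00 Cr = 184.80 Cr
Total withheld: 55.46 Cr + 184.80 Cr = 240.26 Cr
Net pay: 2,310.00 Cr − 240.26 Cr = 2,069.74 Cr

2,069.74 Cr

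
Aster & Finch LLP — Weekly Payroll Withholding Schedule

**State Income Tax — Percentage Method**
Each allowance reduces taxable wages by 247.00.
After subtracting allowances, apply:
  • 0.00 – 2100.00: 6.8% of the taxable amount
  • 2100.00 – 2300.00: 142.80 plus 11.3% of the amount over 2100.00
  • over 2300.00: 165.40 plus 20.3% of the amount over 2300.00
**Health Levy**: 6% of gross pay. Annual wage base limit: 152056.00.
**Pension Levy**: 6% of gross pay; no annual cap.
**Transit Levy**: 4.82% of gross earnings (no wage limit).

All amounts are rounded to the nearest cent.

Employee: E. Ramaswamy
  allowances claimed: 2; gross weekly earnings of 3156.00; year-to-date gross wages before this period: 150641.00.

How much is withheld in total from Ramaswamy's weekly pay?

665.27

State Income Tax: taxable = 3156.00 − 2×247.00 = 2662.00
  165.40 + 20.3% × (2662.00 − 2300.00) = 165.40 + 20.3% × 362.00 = 238.89
Health Levy: cap 152056.00 − YTD 150641.00 = 1415.00 subject; 6% × 1415.00 = 84.90
Pension Levy: 6% × 3156.00 = 189.36
Transit Levy: 4.82% × 3156.00 = 152.12
Total: 238.89 + 84.90 + 189.36 + 152.12 = 665.27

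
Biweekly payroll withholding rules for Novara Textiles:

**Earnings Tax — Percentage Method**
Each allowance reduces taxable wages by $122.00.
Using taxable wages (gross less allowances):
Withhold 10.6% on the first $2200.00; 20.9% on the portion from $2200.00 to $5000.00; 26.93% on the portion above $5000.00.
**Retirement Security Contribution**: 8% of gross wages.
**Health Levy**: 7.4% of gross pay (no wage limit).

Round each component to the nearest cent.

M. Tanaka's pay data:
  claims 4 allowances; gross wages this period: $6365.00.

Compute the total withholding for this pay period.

Earnings Tax: taxable = $6365.00 − 4×$122.00 = $5877.00
  $818.40 + 26.93% × ($5877.00 − $5000.00) = $818.40 + 26.93% × $877.00 = $1054.58
Retirement Security Contribution: 8% × $6365.00 = $509.20
Health Levy: 7.4% × $6365.00 = $471.01
Total: $1054.58 + $509.20 + $471.01 = $2034.79

$2034.79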